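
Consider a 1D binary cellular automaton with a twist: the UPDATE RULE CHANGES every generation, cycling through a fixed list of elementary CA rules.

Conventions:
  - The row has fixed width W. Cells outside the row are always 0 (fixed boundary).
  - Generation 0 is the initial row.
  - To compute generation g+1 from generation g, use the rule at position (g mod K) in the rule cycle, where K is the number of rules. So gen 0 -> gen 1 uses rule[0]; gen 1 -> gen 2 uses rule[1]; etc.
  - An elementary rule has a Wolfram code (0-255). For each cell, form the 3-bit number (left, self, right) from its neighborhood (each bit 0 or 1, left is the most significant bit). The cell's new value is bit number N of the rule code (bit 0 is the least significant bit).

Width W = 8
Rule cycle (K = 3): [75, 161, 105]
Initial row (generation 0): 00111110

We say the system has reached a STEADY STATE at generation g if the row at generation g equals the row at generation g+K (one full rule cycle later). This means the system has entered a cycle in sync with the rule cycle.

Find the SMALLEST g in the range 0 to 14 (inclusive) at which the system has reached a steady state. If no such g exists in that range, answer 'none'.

Gen 0: 00111110
Gen 1 (rule 75): 11100010
Gen 2 (rule 161): 01001000
Gen 3 (rule 105): 00000011
Gen 4 (rule 75): 11111111
Gen 5 (rule 161): 01111110
Gen 6 (rule 105): 01000010
Gen 7 (rule 75): 10011100
Gen 8 (rule 161): 00001001
Gen 9 (rule 105): 11100000
Gen 10 (rule 75): 10101111
Gen 11 (rule 161): 01010110
Gen 12 (rule 105): 00101110
Gen 13 (rule 75): 11001010
Gen 14 (rule 161): 00000100
Gen 15 (rule 105): 11110001
Gen 16 (rule 75): 10010110
Gen 17 (rule 161): 00001000

Answer: none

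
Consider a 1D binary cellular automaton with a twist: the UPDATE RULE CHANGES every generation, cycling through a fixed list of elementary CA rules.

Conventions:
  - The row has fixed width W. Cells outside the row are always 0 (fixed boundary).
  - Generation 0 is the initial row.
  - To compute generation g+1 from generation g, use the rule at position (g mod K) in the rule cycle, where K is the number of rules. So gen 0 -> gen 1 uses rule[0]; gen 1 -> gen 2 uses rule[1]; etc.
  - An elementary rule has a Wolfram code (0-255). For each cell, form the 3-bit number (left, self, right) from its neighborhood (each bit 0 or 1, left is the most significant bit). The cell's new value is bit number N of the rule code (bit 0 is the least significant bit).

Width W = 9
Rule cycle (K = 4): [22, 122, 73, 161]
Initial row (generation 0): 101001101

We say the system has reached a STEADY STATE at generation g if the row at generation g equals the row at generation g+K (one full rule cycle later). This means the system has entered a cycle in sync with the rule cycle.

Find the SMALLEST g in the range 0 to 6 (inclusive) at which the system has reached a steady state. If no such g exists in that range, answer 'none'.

Answer: 2

Derivation:
Gen 0: 101001101
Gen 1 (rule 22): 101110001
Gen 2 (rule 122): 011011010
Gen 3 (rule 73): 011011000
Gen 4 (rule 161): 000100011
Gen 5 (rule 22): 001110100
Gen 6 (rule 122): 011011010
Gen 7 (rule 73): 011011000
Gen 8 (rule 161): 000100011
Gen 9 (rule 22): 001110100
Gen 10 (rule 122): 011011010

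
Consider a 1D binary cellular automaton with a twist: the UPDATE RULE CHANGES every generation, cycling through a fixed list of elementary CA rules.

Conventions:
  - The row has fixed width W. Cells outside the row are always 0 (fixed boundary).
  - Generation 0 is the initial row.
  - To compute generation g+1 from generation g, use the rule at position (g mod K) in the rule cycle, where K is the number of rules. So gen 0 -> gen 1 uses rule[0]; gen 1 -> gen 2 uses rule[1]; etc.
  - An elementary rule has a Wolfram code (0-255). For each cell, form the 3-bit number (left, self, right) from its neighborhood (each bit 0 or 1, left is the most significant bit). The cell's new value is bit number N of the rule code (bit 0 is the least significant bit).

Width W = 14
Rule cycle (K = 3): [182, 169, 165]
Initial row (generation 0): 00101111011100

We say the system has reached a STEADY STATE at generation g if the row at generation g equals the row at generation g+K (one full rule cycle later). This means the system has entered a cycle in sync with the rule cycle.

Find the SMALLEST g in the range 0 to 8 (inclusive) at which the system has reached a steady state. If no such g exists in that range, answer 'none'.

Answer: none

Derivation:
Gen 0: 00101111011100
Gen 1 (rule 182): 01110110101010
Gen 2 (rule 169): 01101101010100
Gen 3 (rule 165): 00010011111101
Gen 4 (rule 182): 00111101111011
Gen 5 (rule 169): 10111011110110
Gen 6 (rule 165): 11010101101000
Gen 7 (rule 182): 00111110011100
Gen 8 (rule 169): 10111100011001
Gen 9 (rule 165): 11011001000001
Gen 10 (rule 182): 00100111100011
Gen 11 (rule 169): 10000111001010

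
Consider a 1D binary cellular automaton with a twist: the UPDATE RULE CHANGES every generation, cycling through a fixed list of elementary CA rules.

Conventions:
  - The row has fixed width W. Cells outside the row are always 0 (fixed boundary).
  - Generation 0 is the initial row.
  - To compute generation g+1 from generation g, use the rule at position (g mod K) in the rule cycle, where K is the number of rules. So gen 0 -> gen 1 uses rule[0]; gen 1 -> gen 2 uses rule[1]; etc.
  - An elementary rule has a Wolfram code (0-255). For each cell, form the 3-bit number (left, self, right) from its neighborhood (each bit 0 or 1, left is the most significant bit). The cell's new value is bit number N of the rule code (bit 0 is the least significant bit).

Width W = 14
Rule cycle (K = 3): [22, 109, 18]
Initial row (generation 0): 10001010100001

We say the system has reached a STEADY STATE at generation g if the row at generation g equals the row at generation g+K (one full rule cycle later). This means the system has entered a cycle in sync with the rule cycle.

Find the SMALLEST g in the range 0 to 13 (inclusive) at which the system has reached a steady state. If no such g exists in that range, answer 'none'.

Answer: 9

Derivation:
Gen 0: 10001010100001
Gen 1 (rule 22): 11011010110011
Gen 2 (rule 109): 11111111110011
Gen 3 (rule 18): 00000000001100
Gen 4 (rule 22): 00000000010010
Gen 5 (rule 109): 11111111010010
Gen 6 (rule 18): 00000000001101
Gen 7 (rule 22): 00000000010001
Gen 8 (rule 109): 11111111010101
Gen 9 (rule 18): 00000000000000
Gen 10 (rule 22): 00000000000000
Gen 11 (rule 109): 11111111111111
Gen 12 (rule 18): 00000000000000
Gen 13 (rule 22): 00000000000000
Gen 14 (rule 109): 11111111111111
Gen 15 (rule 18): 00000000000000
Gen 16 (rule 22): 00000000000000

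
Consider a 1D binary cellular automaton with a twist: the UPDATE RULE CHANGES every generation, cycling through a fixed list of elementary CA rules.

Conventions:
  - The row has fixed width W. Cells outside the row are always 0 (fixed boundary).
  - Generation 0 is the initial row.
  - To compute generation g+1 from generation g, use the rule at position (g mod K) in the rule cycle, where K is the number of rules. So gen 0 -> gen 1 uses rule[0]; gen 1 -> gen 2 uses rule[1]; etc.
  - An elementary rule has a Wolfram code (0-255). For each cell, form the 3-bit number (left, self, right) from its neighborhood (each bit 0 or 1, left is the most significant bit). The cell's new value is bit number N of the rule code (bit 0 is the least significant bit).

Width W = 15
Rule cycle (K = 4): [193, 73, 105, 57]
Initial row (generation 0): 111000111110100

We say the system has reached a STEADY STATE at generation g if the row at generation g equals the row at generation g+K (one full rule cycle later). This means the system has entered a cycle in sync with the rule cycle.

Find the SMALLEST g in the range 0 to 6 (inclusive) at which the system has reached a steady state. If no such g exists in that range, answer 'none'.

Answer: none

Derivation:
Gen 0: 111000111110100
Gen 1 (rule 193): 011010011110001
Gen 2 (rule 73): 011000010010100
Gen 3 (rule 105): 011011000001001
Gen 4 (rule 57): 010110111100100
Gen 5 (rule 193): 000010011100001
Gen 6 (rule 73): 111000010101100
Gen 7 (rule 105): 101011001011101
Gen 8 (rule 57): 010110100110010
Gen 9 (rule 193): 000010000010000
Gen 10 (rule 73): 111000111000111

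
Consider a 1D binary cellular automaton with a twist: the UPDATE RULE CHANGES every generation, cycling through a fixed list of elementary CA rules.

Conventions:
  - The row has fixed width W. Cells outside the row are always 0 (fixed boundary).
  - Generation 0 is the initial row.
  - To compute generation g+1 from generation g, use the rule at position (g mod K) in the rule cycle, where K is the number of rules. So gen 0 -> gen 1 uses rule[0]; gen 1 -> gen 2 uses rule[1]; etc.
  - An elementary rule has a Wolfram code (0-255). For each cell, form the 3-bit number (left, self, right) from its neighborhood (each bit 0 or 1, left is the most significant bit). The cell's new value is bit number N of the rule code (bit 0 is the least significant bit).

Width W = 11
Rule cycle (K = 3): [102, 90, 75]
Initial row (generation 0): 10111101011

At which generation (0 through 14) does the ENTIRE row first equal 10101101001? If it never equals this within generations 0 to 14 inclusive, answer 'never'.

Gen 0: 10111101011
Gen 1 (rule 102): 11000111101
Gen 2 (rule 90): 11101100100
Gen 3 (rule 75): 10101101001
Gen 4 (rule 102): 11110111011
Gen 5 (rule 90): 10010101011
Gen 6 (rule 75): 00100000011
Gen 7 (rule 102): 01100000101
Gen 8 (rule 90): 11110001000
Gen 9 (rule 75): 10010110011
Gen 10 (rule 102): 10111010101
Gen 11 (rule 90): 00101000000
Gen 12 (rule 75): 11000011111
Gen 13 (rule 102): 01000100001
Gen 14 (rule 90): 10101010010

Answer: 3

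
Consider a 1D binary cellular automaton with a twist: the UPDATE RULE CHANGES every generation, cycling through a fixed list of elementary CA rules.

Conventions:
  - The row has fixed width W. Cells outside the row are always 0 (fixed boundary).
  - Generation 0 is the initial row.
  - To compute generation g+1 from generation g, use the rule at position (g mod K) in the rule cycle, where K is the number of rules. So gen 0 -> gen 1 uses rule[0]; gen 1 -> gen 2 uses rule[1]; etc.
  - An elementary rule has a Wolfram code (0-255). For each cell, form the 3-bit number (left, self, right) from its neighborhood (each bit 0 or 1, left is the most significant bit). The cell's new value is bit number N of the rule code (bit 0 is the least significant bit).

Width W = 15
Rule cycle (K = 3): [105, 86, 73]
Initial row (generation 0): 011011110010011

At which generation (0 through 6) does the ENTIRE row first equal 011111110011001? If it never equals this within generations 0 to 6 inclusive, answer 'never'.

Gen 0: 011011110010011
Gen 1 (rule 105): 011110010000011
Gen 2 (rule 86): 100011111000101
Gen 3 (rule 73): 001010001010000
Gen 4 (rule 105): 100100100100111
Gen 5 (rule 86): 111111111111001
Gen 6 (rule 73): 100000000001000

Answer: never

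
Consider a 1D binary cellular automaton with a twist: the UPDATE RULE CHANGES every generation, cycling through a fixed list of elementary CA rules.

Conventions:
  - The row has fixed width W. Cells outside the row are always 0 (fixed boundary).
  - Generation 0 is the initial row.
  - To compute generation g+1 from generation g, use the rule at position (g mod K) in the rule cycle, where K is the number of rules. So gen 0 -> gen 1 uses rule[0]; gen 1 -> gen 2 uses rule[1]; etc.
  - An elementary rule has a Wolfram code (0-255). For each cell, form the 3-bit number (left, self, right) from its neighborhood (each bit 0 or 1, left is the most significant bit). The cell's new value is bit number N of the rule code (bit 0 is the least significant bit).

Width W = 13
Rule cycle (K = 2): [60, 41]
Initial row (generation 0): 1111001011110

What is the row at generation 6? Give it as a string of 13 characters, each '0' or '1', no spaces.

Gen 0: 1111001011110
Gen 1 (rule 60): 1000101110001
Gen 2 (rule 41): 0010011000100
Gen 3 (rule 60): 0011010100110
Gen 4 (rule 41): 1010101000100
Gen 5 (rule 60): 1111111100110
Gen 6 (rule 41): 1000000000100

Answer: 1000000000100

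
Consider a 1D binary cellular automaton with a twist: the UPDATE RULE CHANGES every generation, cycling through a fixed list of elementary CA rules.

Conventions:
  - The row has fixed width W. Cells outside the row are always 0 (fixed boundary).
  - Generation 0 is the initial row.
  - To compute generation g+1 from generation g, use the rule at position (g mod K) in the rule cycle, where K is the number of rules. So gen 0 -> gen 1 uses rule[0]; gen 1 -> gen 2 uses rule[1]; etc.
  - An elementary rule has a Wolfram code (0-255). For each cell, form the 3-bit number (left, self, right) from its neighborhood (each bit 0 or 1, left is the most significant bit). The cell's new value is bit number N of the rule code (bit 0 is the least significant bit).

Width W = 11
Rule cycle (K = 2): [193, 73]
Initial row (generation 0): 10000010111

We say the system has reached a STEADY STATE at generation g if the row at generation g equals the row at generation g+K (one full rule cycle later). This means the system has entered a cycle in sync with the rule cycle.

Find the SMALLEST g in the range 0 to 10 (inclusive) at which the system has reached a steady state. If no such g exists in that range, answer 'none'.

Gen 0: 10000010111
Gen 1 (rule 193): 00111000011
Gen 2 (rule 73): 10101011011
Gen 3 (rule 193): 00000001001
Gen 4 (rule 73): 11111100000
Gen 5 (rule 193): 01111101111
Gen 6 (rule 73): 01000101001
Gen 7 (rule 193): 00010000000
Gen 8 (rule 73): 11000111111
Gen 9 (rule 193): 01010011111
Gen 10 (rule 73): 00000010001
Gen 11 (rule 193): 11111000100
Gen 12 (rule 73): 10001010001

Answer: none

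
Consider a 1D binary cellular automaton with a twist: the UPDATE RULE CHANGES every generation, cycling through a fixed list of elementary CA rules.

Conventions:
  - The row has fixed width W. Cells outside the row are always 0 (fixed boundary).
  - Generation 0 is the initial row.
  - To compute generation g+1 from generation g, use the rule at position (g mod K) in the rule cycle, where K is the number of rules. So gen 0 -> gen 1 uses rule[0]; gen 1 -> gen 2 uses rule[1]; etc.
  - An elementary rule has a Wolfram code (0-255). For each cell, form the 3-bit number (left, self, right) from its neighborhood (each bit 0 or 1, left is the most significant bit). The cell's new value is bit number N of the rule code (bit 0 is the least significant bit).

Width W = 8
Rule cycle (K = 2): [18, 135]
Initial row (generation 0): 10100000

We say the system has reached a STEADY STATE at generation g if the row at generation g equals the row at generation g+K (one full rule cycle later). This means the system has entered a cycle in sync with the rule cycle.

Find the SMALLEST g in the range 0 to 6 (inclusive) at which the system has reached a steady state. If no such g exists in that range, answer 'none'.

Answer: 3

Derivation:
Gen 0: 10100000
Gen 1 (rule 18): 00010000
Gen 2 (rule 135): 11110111
Gen 3 (rule 18): 00000000
Gen 4 (rule 135): 11111111
Gen 5 (rule 18): 00000000
Gen 6 (rule 135): 11111111
Gen 7 (rule 18): 00000000
Gen 8 (rule 135): 11111111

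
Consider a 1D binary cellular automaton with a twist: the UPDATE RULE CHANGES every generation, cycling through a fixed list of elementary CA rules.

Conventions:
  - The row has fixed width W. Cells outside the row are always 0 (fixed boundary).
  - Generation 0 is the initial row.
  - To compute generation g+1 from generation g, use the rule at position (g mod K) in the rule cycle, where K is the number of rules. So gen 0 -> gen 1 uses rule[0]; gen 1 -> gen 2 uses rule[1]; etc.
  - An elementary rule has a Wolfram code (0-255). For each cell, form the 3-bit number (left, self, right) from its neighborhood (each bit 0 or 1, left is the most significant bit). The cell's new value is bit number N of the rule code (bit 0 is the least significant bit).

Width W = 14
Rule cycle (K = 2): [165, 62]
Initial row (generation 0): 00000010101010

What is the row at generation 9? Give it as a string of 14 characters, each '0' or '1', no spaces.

Gen 0: 00000010101010
Gen 1 (rule 165): 11111011111110
Gen 2 (rule 62): 10000110000001
Gen 3 (rule 165): 10110000111101
Gen 4 (rule 62): 11101001100011
Gen 5 (rule 165): 01011000001000
Gen 6 (rule 62): 11110100011100
Gen 7 (rule 165): 01101101001001
Gen 8 (rule 62): 11011011111111
Gen 9 (rule 165): 00100101111110

Answer: 00100101111110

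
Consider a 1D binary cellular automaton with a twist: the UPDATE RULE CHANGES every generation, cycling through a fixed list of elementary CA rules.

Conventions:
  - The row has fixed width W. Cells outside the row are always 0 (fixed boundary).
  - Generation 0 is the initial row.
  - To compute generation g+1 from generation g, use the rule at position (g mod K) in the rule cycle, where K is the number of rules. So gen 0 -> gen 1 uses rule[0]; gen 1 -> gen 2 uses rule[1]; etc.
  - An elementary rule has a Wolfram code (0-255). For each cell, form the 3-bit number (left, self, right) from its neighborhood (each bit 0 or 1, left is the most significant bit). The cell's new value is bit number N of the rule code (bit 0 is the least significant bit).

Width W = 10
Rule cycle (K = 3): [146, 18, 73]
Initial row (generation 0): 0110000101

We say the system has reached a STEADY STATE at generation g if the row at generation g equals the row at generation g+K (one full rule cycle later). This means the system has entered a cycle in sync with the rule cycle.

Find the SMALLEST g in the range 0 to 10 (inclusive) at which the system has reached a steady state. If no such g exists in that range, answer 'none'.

Answer: 8

Derivation:
Gen 0: 0110000101
Gen 1 (rule 146): 1001001000
Gen 2 (rule 18): 0110110100
Gen 3 (rule 73): 0110110001
Gen 4 (rule 146): 1000001010
Gen 5 (rule 18): 0100010001
Gen 6 (rule 73): 0001000100
Gen 7 (rule 146): 0010101010
Gen 8 (rule 18): 0100000001
Gen 9 (rule 73): 0001111100
Gen 10 (rule 146): 0010111010
Gen 11 (rule 18): 0100000001
Gen 12 (rule 73): 0001111100
Gen 13 (rule 146): 0010111010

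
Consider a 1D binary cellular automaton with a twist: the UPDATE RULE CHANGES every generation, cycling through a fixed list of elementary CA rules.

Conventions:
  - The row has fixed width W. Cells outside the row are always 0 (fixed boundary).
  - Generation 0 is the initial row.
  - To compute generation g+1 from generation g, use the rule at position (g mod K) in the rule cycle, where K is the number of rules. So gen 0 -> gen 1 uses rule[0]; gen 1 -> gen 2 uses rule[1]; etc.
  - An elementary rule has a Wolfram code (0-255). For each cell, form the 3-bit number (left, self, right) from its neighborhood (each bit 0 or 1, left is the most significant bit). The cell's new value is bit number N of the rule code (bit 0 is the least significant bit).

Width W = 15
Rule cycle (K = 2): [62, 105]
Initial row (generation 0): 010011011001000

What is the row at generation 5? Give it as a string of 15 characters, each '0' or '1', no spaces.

Answer: 100001100111011

Derivation:
Gen 0: 010011011001000
Gen 1 (rule 62): 111110110111100
Gen 2 (rule 105): 100011111100101
Gen 3 (rule 62): 110110000011111
Gen 4 (rule 105): 111110111010001
Gen 5 (rule 62): 100001100111011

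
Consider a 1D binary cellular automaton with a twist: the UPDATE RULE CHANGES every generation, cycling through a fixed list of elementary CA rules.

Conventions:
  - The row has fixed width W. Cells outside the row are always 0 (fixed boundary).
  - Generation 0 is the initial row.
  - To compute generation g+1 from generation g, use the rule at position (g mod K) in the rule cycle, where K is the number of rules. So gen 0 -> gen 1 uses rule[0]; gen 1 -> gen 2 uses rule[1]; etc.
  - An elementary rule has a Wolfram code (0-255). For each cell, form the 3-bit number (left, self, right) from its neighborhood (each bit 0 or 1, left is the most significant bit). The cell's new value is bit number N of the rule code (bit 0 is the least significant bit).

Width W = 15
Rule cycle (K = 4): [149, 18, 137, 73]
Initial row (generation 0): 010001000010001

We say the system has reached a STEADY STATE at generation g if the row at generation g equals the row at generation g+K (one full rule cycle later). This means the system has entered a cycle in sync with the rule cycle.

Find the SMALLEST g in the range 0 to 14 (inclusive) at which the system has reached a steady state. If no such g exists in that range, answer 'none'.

Gen 0: 010001000010001
Gen 1 (rule 149): 011101111011101
Gen 2 (rule 18): 100000000000000
Gen 3 (rule 137): 001111111111111
Gen 4 (rule 73): 101000000000001
Gen 5 (rule 149): 101111111111101
Gen 6 (rule 18): 000000000000000
Gen 7 (rule 137): 111111111111111
Gen 8 (rule 73): 100000000000001
Gen 9 (rule 149): 111111111111101
Gen 10 (rule 18): 000000000000000
Gen 11 (rule 137): 111111111111111
Gen 12 (rule 73): 100000000000001
Gen 13 (rule 149): 111111111111101
Gen 14 (rule 18): 000000000000000
Gen 15 (rule 137): 111111111111111
Gen 16 (rule 73): 100000000000001
Gen 17 (rule 149): 111111111111101
Gen 18 (rule 18): 000000000000000

Answer: 6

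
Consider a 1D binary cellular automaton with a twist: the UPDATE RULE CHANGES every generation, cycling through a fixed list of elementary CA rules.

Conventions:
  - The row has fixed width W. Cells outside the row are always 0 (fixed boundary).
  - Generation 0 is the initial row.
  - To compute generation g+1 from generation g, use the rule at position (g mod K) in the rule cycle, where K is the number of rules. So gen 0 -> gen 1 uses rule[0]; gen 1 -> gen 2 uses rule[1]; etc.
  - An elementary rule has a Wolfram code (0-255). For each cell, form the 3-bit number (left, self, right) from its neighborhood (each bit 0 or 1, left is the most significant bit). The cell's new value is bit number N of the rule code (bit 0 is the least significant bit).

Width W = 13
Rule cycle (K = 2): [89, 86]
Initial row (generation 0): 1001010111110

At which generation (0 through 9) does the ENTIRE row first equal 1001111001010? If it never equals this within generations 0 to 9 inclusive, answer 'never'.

Answer: never

Derivation:
Gen 0: 1001010111110
Gen 1 (rule 89): 0100000100011
Gen 2 (rule 86): 1110001110101
Gen 3 (rule 89): 1011101010000
Gen 4 (rule 86): 1000101011000
Gen 5 (rule 89): 0110000011111
Gen 6 (rule 86): 1011000100001
Gen 7 (rule 89): 0011110011100
Gen 8 (rule 86): 0100011100110
Gen 9 (rule 89): 0011010110111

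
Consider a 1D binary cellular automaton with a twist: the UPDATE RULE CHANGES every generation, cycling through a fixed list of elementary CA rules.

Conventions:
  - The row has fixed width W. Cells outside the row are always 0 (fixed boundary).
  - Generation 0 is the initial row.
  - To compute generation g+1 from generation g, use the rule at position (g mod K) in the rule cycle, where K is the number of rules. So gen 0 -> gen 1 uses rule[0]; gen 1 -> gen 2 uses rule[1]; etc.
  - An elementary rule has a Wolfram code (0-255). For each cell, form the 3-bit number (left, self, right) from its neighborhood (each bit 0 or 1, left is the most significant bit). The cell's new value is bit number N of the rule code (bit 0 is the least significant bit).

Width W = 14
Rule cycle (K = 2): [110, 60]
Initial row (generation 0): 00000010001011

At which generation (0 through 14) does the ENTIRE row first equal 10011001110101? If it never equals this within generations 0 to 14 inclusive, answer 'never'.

Gen 0: 00000010001011
Gen 1 (rule 110): 00000110011111
Gen 2 (rule 60): 00000101010000
Gen 3 (rule 110): 00001111110000
Gen 4 (rule 60): 00001000001000
Gen 5 (rule 110): 00011000011000
Gen 6 (rule 60): 00010100010100
Gen 7 (rule 110): 00111100111100
Gen 8 (rule 60): 00100010100010
Gen 9 (rule 110): 01100111100110
Gen 10 (rule 60): 01010100010101
Gen 11 (rule 110): 11111100111111
Gen 12 (rule 60): 10000010100000
Gen 13 (rule 110): 10000111100000
Gen 14 (rule 60): 11000100010000

Answer: never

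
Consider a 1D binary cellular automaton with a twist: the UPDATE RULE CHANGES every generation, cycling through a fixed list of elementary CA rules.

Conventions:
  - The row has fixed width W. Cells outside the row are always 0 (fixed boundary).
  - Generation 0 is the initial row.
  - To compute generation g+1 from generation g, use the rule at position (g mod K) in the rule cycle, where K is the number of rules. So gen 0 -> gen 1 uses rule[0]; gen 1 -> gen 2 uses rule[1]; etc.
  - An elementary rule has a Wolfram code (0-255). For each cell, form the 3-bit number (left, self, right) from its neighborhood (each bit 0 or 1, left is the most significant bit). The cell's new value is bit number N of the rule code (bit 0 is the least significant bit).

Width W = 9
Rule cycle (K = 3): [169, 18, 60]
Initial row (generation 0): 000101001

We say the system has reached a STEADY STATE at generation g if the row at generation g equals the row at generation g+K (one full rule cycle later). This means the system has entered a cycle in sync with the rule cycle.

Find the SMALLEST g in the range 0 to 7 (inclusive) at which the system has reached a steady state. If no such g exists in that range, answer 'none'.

Gen 0: 000101001
Gen 1 (rule 169): 110010000
Gen 2 (rule 18): 001101000
Gen 3 (rule 60): 001011100
Gen 4 (rule 169): 100111001
Gen 5 (rule 18): 011000110
Gen 6 (rule 60): 010100101
Gen 7 (rule 169): 001000010
Gen 8 (rule 18): 010100101
Gen 9 (rule 60): 011110111
Gen 10 (rule 169): 011101110

Answer: none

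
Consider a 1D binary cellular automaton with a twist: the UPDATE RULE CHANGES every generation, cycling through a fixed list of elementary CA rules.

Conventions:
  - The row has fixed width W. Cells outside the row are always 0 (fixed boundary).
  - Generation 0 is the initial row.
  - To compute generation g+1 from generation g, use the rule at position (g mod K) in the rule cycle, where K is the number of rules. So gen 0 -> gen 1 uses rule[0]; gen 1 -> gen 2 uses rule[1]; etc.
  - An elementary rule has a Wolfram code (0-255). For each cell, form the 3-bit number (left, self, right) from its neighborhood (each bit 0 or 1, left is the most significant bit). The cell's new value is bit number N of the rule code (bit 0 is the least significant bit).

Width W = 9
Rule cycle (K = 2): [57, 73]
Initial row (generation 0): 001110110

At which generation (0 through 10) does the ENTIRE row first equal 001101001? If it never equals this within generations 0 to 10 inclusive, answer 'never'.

Answer: never

Derivation:
Gen 0: 001110110
Gen 1 (rule 57): 101001101
Gen 2 (rule 73): 000001100
Gen 3 (rule 57): 111101011
Gen 4 (rule 73): 100100011
Gen 5 (rule 57): 010011010
Gen 6 (rule 73): 000011000
Gen 7 (rule 57): 111010111
Gen 8 (rule 73): 101000101
Gen 9 (rule 57): 010110010
Gen 10 (rule 73): 000110000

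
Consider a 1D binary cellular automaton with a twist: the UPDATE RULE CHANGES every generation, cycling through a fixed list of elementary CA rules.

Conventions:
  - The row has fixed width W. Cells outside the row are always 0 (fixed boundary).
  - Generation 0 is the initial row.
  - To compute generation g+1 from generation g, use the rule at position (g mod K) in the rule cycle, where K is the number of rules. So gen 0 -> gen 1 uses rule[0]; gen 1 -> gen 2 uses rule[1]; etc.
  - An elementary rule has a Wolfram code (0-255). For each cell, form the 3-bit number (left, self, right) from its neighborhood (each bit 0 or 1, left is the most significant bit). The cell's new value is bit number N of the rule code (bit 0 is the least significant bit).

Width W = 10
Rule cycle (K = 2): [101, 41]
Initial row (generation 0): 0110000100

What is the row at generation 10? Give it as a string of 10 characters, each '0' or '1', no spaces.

Gen 0: 0110000100
Gen 1 (rule 101): 0010110101
Gen 2 (rule 41): 1001101010
Gen 3 (rule 101): 1000111110
Gen 4 (rule 41): 0010100000
Gen 5 (rule 101): 1011101111
Gen 6 (rule 41): 0110011000
Gen 7 (rule 101): 0010001011
Gen 8 (rule 41): 1000100110
Gen 9 (rule 101): 1010100010
Gen 10 (rule 41): 0101001000

Answer: 0101001000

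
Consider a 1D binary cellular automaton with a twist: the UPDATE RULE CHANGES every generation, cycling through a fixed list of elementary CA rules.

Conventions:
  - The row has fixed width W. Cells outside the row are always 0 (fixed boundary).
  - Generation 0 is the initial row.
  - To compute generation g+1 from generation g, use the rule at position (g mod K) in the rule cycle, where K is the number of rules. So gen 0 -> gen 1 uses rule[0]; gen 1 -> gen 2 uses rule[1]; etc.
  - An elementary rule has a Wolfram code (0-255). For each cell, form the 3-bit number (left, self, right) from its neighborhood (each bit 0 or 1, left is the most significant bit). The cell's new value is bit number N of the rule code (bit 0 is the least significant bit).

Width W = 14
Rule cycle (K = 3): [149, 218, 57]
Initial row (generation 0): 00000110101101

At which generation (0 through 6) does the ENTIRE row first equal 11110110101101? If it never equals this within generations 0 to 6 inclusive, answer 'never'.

Answer: 4

Derivation:
Gen 0: 00000110101101
Gen 1 (rule 149): 11110000100001
Gen 2 (rule 218): 11111001010010
Gen 3 (rule 57): 10000100101001
Gen 4 (rule 149): 11110110101101
Gen 5 (rule 218): 11110110001100
Gen 6 (rule 57): 10001101101011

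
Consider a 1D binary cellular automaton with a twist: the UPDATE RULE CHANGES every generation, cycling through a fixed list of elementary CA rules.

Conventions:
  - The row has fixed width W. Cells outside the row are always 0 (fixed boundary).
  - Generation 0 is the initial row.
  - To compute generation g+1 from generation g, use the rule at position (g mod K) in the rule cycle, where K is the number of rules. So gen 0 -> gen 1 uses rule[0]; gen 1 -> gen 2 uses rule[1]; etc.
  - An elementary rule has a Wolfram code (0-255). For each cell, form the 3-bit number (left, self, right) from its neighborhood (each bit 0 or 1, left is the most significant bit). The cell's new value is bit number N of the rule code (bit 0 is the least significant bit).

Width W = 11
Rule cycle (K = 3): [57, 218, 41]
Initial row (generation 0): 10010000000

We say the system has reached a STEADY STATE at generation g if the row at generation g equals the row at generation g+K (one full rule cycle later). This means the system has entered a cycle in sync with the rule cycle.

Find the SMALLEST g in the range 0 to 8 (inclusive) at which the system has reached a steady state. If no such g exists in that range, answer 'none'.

Gen 0: 10010000000
Gen 1 (rule 57): 01001111111
Gen 2 (rule 218): 10111111111
Gen 3 (rule 41): 01100000000
Gen 4 (rule 57): 01011111111
Gen 5 (rule 218): 10011111111
Gen 6 (rule 41): 00010000000
Gen 7 (rule 57): 11001111111
Gen 8 (rule 218): 11111111111
Gen 9 (rule 41): 10000000000
Gen 10 (rule 57): 01111111111
Gen 11 (rule 218): 11111111111

Answer: 8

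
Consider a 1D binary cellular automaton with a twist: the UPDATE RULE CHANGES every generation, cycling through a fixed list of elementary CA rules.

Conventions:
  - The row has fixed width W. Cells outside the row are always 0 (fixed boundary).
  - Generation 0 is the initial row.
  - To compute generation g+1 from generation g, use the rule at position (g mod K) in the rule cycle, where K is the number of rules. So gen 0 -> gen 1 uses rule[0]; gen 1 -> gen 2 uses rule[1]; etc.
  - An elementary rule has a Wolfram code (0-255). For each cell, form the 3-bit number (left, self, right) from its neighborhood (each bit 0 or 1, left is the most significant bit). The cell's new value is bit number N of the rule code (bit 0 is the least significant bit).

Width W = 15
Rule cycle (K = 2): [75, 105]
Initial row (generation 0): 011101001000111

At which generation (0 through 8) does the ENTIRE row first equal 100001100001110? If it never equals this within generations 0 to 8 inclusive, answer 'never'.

Gen 0: 011101001000111
Gen 1 (rule 75): 110100010011101
Gen 2 (rule 105): 111001000010110
Gen 3 (rule 75): 101010011100110
Gen 4 (rule 105): 010100010100110
Gen 5 (rule 75): 100001100001110
Gen 6 (rule 105): 001101101101010
Gen 7 (rule 75): 111101101100000
Gen 8 (rule 105): 100111111101111

Answer: 5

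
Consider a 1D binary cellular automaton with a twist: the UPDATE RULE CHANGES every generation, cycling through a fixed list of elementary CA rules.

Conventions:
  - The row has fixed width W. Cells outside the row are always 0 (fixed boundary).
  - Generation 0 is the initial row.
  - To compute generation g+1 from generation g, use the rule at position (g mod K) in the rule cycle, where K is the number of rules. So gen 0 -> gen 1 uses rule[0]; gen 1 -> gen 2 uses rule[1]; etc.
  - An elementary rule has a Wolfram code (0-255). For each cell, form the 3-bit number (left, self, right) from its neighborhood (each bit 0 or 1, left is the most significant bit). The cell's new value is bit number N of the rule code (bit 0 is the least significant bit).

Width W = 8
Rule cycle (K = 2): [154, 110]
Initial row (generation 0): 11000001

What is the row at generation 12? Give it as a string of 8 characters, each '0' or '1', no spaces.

Gen 0: 11000001
Gen 1 (rule 154): 10100010
Gen 2 (rule 110): 11100110
Gen 3 (rule 154): 11011101
Gen 4 (rule 110): 11110111
Gen 5 (rule 154): 11100110
Gen 6 (rule 110): 10101110
Gen 7 (rule 154): 00001101
Gen 8 (rule 110): 00011111
Gen 9 (rule 154): 00111110
Gen 10 (rule 110): 01100010
Gen 11 (rule 154): 11010101
Gen 12 (rule 110): 11111111

Answer: 11111111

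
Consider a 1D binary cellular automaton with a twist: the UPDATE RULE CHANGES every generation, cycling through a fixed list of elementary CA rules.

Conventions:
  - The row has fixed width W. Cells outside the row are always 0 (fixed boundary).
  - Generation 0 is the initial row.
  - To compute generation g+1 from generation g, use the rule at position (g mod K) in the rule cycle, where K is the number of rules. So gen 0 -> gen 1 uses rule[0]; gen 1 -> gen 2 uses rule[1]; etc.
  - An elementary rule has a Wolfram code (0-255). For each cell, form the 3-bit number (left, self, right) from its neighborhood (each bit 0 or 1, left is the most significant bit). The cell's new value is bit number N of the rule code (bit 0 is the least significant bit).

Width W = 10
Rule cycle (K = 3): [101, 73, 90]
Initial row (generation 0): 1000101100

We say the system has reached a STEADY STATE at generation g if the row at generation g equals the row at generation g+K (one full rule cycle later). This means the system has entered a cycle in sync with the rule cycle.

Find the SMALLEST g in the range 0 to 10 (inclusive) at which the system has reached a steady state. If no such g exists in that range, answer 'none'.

Answer: none

Derivation:
Gen 0: 1000101100
Gen 1 (rule 101): 1010110101
Gen 2 (rule 73): 0000110000
Gen 3 (rule 90): 0001111000
Gen 4 (rule 101): 1100001011
Gen 5 (rule 73): 1101100011
Gen 6 (rule 90): 1101110111
Gen 7 (rule 101): 0110011001
Gen 8 (rule 73): 0110011000
Gen 9 (rule 90): 1111111100
Gen 10 (rule 101): 0000000101
Gen 11 (rule 73): 1111110000
Gen 12 (rule 90): 1000011000
Gen 13 (rule 101): 1011001011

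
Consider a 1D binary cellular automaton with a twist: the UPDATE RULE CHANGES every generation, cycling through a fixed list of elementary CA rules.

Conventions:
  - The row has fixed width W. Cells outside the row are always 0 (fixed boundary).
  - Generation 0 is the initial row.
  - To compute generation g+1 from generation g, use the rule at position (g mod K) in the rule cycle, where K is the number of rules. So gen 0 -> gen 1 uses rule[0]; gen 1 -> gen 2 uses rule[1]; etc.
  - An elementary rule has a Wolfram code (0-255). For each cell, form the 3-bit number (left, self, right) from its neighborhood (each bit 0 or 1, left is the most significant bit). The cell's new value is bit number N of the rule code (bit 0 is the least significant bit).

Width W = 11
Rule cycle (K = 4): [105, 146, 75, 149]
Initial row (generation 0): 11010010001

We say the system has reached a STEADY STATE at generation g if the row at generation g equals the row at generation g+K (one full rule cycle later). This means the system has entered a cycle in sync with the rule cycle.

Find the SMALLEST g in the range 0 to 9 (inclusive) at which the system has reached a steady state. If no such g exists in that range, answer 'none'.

Answer: none

Derivation:
Gen 0: 11010010001
Gen 1 (rule 105): 11100000100
Gen 2 (rule 146): 01010001010
Gen 3 (rule 75): 10000110000
Gen 4 (rule 149): 11110001111
Gen 5 (rule 105): 10010101001
Gen 6 (rule 146): 01100000110
Gen 7 (rule 75): 11101111110
Gen 8 (rule 149): 01000111101
Gen 9 (rule 105): 00010100110
Gen 10 (rule 146): 00100011001
Gen 11 (rule 75): 11001111010
Gen 12 (rule 149): 00100110011
Gen 13 (rule 105): 10000110011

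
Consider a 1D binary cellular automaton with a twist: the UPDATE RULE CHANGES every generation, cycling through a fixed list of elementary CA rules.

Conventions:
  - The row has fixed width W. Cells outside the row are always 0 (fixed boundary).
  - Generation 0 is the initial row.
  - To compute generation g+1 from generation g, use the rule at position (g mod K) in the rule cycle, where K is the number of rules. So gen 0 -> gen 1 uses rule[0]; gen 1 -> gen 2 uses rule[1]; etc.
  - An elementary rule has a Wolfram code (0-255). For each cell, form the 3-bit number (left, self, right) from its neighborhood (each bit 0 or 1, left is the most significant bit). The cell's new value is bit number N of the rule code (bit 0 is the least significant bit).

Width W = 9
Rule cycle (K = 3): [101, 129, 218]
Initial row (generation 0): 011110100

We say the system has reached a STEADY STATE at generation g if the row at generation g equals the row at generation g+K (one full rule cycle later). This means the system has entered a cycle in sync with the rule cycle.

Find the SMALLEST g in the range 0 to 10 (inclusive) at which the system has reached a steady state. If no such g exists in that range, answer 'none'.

Gen 0: 011110100
Gen 1 (rule 101): 000011101
Gen 2 (rule 129): 111001000
Gen 3 (rule 218): 111110100
Gen 4 (rule 101): 000011101
Gen 5 (rule 129): 111001000
Gen 6 (rule 218): 111110100
Gen 7 (rule 101): 000011101
Gen 8 (rule 129): 111001000
Gen 9 (rule 218): 111110100
Gen 10 (rule 101): 000011101
Gen 11 (rule 129): 111001000
Gen 12 (rule 218): 111110100
Gen 13 (rule 101): 000011101

Answer: 1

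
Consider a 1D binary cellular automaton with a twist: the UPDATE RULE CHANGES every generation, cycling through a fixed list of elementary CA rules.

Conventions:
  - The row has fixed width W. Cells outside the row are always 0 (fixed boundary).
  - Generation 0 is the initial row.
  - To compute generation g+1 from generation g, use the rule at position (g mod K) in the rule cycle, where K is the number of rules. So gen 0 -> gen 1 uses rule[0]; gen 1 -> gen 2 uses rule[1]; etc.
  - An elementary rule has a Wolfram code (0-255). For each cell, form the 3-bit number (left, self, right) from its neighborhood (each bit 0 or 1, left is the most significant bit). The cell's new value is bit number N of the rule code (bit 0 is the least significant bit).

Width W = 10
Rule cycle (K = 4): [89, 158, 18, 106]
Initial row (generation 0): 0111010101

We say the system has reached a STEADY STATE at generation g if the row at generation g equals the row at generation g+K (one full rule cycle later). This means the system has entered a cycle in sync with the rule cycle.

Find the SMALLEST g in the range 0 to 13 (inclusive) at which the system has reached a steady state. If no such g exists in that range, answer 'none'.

Gen 0: 0111010101
Gen 1 (rule 89): 0101000000
Gen 2 (rule 158): 1101100000
Gen 3 (rule 18): 0000010000
Gen 4 (rule 106): 0000100000
Gen 5 (rule 89): 1110011111
Gen 6 (rule 158): 1101111110
Gen 7 (rule 18): 0000000001
Gen 8 (rule 106): 0000000010
Gen 9 (rule 89): 1111111001
Gen 10 (rule 158): 1111110111
Gen 11 (rule 18): 0000000000
Gen 12 (rule 106): 0000000000
Gen 13 (rule 89): 1111111111
Gen 14 (rule 158): 1111111110
Gen 15 (rule 18): 0000000001
Gen 16 (rule 106): 0000000010
Gen 17 (rule 89): 1111111001

Answer: none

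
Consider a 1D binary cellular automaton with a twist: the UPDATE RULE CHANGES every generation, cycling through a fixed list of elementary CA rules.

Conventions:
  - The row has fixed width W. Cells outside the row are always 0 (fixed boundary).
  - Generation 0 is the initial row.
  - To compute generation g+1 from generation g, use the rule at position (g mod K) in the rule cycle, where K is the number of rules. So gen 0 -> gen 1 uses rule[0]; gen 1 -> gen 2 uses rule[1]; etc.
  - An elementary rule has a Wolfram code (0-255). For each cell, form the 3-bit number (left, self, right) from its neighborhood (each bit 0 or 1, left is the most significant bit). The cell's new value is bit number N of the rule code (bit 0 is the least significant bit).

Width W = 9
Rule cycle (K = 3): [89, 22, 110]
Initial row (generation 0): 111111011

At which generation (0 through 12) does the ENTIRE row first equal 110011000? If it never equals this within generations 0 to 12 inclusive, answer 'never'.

Gen 0: 111111011
Gen 1 (rule 89): 100001011
Gen 2 (rule 22): 110011000
Gen 3 (rule 110): 110111000
Gen 4 (rule 89): 110101111
Gen 5 (rule 22): 000100000
Gen 6 (rule 110): 001100000
Gen 7 (rule 89): 101111111
Gen 8 (rule 22): 100000000
Gen 9 (rule 110): 100000000
Gen 10 (rule 89): 011111111
Gen 11 (rule 22): 100000000
Gen 12 (rule 110): 100000000

Answer: 2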